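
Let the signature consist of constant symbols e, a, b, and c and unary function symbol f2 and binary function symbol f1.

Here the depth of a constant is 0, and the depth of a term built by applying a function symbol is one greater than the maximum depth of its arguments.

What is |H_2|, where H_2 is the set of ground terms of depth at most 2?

If N_k denotes the number of depth-≤k ground terms, the 4 constants give N_0 = 4, and each function symbol of arity r contributes N_{k-1}^r new terms at level k: N_k = 4 + N_{k-1} + N_{k-1}^2.
N_0 = 4
N_1 = 4 + 4 + 4^2 = 24
N_2 = 4 + 24 + 24^2 = 604

604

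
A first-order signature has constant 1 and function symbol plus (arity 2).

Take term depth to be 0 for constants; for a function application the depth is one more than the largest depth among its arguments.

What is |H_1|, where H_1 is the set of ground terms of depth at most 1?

Write N_k for the number of ground terms of depth ≤ k. A term of depth ≤ k is either a constant or a function symbol applied to arguments of depth ≤ k−1, so N_k = 1 + N_{k-1}^2.
N_0 = 1
N_1 = 1 + 1^2 = 2
Explicitly: 1, plus(1, 1).

2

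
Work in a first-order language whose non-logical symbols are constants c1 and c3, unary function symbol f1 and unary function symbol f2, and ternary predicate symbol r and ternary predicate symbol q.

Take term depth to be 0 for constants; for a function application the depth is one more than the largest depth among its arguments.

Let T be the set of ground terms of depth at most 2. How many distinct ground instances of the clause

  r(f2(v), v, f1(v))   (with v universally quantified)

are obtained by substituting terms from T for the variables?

14

Ground terms of depth ≤ 2:
  Let N_k count ground terms of depth at most k. Each non-constant term of depth ≤ k is some function symbol applied to depth-≤(k−1) arguments, giving N_k = 2 + N_{k-1} + N_{k-1}.
  N_0 = 2
  N_1 = 2 + 2 + 2 = 6
  N_2 = 2 + 6 + 6 = 14
So there are 14 ground terms available for substitution.
There is 1 variable to instantiate (v),  occurring in at least one literal, so different choices give different ground instances.
Number of ground instances = 14.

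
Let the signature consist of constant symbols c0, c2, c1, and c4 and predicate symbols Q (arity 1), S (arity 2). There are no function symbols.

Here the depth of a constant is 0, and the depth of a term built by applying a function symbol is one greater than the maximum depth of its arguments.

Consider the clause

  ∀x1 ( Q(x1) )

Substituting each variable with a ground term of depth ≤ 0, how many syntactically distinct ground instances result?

4

Ground terms of depth ≤ 0:
  With no function symbols every ground term is a constant, so there are exactly 4 ground terms at every depth bound.
  N_0 = 4
So there are 4 ground terms available for substitution.
The clause has 1 distinct variable (x1), which appears in the body. In the free term algebra distinct substitutions yield syntactically distinct ground instances.
Number of ground instances = 4.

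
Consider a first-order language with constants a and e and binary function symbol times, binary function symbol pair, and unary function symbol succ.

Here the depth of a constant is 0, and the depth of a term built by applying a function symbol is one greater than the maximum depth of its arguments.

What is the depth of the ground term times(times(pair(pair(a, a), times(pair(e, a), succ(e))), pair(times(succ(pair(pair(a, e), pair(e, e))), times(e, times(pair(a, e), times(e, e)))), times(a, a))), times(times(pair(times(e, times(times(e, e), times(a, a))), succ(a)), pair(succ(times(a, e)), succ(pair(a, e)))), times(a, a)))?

7

depth(pair(a, a)) = 1 + max(0, 0) = 1
depth(pair(e, a)) = 1 + max(0, 0) = 1
depth(succ(e)) = 1 + depth(e) = 1 + 0 = 1
depth(times(pair(e, a), succ(e))) = 1 + max(1, 1) = 2
depth(pair(pair(a, a), times(pair(e, a), succ(e)))) = 1 + max(1, 2) = 3
depth(pair(a, e)) = 1 + max(0, 0) = 1
depth(pair(e, e)) = 1 + max(0, 0) = 1
depth(pair(pair(a, e), pair(e, e))) = 1 + max(1, 1) = 2
depth(succ(pair(pair(a, e), pair(e, e)))) = 1 + depth(pair(pair(a, e), pair(e, e))) = 1 + 2 = 3
depth(times(e, e)) = 1 + max(0, 0) = 1
depth(times(pair(a, e), times(e, e))) = 1 + max(1, 1) = 2
depth(times(e, times(pair(a, e), times(e, e)))) = 1 + max(0, 2) = 3
depth(times(succ(pair(pair(a, e), pair(e, e))), times(e, times(pair(a, e), times(e, e))))) = 1 + max(3, 3) = 4
depth(times(a, a)) = 1 + max(0, 0) = 1
depth(pair(times(succ(pair(pair(a, e), pair(e, e))), times(e, times(pair(a, e), times(e, e)))), times(a, a))) = 1 + max(4, 1) = 5
depth(times(pair(pair(a, a), times(pair(e, a), succ(e))), pair(times(succ(pair(pair(a, e), pair(e, e))), times(e, times(pair(a, e), times(e, e)))), times(a, a)))) = 1 + max(3, 5) = 6
depth(times(times(e, e), times(a, a))) = 1 + max(1, 1) = 2
depth(times(e, times(times(e, e), times(a, a)))) = 1 + max(0, 2) = 3
depth(succ(a)) = 1 + depth(a) = 1 + 0 = 1
depth(pair(times(e, times(times(e, e), times(a, a))), succ(a))) = 1 + max(3, 1) = 4
depth(times(a, e)) = 1 + max(0, 0) = 1
depth(succ(times(a, e))) = 1 + depth(times(a, e)) = 1 + 1 = 2
depth(succ(pair(a, e))) = 1 + depth(pair(a, e)) = 1 + 1 = 2
depth(pair(succ(times(a, e)), succ(pair(a, e)))) = 1 + max(2, 2) = 3
depth(times(pair(times(e, times(times(e, e), times(a, a))), succ(a)), pair(succ(times(a, e)), succ(pair(a, e))))) = 1 + max(4, 3) = 5
depth(times(times(pair(times(e, times(times(e, e), times(a, a))), succ(a)), pair(succ(times(a, e)), succ(pair(a, e)))), times(a, a))) = 1 + max(5, 1) = 6
depth(times(times(pair(pair(a, a), times(pair(e, a), succ(e))), pair(times(succ(pair(pair(a, e), pair(e, e))), times(e, times(pair(a, e), times(e, e)))), times(a, a))), times(times(pair(times(e, times(times(e, e), times(a, a))), succ(a)), pair(succ(times(a, e)), succ(pair(a, e)))), times(a, a)))) = 1 + max(6, 6) = 7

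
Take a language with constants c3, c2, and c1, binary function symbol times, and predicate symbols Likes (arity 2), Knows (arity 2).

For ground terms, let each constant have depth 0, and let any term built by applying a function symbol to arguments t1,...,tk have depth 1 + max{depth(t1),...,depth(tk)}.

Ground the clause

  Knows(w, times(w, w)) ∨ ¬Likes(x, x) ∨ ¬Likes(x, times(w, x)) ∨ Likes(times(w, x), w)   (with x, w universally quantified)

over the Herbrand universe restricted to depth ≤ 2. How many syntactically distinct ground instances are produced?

21609

Ground terms of depth ≤ 2:
  Write N_k for the number of ground terms of depth ≤ k. A term of depth ≤ k is either a constant or a function symbol applied to arguments of depth ≤ k−1, so N_k = 3 + N_{k-1}^2.
  N_0 = 3
  N_1 = 3 + 3^2 = 12
  N_2 = 3 + 12^2 = 147
So there are 147 ground terms available for substitution.
There are 2 variables to instantiate (x, w), each occurring in at least one literal, so different choices give different ground instances.
Number of ground instances = 147^2 = 21609.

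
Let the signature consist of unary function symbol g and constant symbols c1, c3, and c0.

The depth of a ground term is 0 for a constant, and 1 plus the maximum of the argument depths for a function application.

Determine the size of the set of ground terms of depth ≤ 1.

6

Let N_k count ground terms of depth at most k. Each non-constant term of depth ≤ k is some function symbol applied to depth-≤(k−1) arguments, giving N_k = 3 + N_{k-1}.
N_0 = 3
N_1 = 3 + 3 = 6
Explicitly: c1, c3, c0, g(c1), g(c3), g(c0).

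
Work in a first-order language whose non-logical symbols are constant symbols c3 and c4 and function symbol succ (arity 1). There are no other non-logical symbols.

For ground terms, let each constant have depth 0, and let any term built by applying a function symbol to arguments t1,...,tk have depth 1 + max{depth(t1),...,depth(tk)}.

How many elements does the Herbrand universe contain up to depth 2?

6

If N_k denotes the number of depth-≤k ground terms, the 2 constants give N_0 = 2, and each function symbol of arity r contributes N_{k-1}^r new terms at level k: N_k = 2 + N_{k-1}.
N_0 = 2
N_1 = 2 + 2 = 4
N_2 = 2 + 4 = 6
Explicitly: c3, c4, succ(c3), succ(c4), succ(succ(c3)), succ(succ(c4)).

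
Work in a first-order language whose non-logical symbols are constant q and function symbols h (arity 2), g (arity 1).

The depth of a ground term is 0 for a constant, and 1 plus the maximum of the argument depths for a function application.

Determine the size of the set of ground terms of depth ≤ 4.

33673

If N_k denotes the number of depth-≤k ground terms, the 1 constant gives N_0 = 1, and each function symbol of arity r contributes N_{k-1}^r new terms at level k: N_k = 1 + N_{k-1}^2 + N_{k-1}.
N_0 = 1
N_1 = 1 + 1^2 + 1 = 3
N_2 = 1 + 3^2 + 3 = 13
N_3 = 1 + 13^2 + 13 = 183
N_4 = 1 + 183^2 + 183 = 33673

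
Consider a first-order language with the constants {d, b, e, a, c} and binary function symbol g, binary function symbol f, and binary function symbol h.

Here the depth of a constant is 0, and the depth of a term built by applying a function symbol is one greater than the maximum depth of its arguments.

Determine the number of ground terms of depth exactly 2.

19125

Let N_k = |{terms of depth ≤ k}|. Then N_0 = 5 and N_k = 5 + N_{k-1}^2 + N_{k-1}^2 + N_{k-1}^2 for k ≥ 1 (one summand per function symbol, arity giving the exponent).
N_0 = 5
N_1 = 5 + 5^2 + 5^2 + 5^2 = 80
N_2 = 5 + 80^2 + 80^2 + 80^2 = 19205
Terms of depth exactly 2: N_2 − N_1 = 19205 − 80 = 19125.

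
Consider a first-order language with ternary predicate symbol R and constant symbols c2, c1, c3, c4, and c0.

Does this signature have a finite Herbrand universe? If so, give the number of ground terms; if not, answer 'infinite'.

5

There are no function symbols, so every ground term is one of the 5 constants.
The Herbrand universe is {c2, c1, c3, c4, c0}, which is finite with 5 elements.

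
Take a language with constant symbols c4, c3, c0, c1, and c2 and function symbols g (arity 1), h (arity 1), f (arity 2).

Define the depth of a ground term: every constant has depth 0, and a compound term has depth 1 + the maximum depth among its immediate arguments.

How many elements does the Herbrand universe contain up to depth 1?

40

Write N_k for the number of ground terms of depth ≤ k. A term of depth ≤ k is either a constant or a function symbol applied to arguments of depth ≤ k−1, so N_k = 5 + N_{k-1} + N_{k-1} + N_{k-1}^2.
N_0 = 5
N_1 = 5 + 5 + 5 + 5^2 = 40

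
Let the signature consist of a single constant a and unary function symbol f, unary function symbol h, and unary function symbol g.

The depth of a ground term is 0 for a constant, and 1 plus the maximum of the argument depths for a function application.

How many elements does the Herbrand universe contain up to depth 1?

Let N_k = |{terms of depth ≤ k}|. Then N_0 = 1 and N_k = 1 + N_{k-1} + N_{k-1} + N_{k-1} for k ≥ 1 (one summand per function symbol, arity giving the exponent).
N_0 = 1
N_1 = 1 + 1 + 1 + 1 = 4

4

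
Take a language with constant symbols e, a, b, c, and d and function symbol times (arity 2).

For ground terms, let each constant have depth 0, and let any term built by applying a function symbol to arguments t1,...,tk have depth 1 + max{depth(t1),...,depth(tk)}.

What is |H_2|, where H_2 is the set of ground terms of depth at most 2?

If N_k denotes the number of depth-≤k ground terms, the 5 constants give N_0 = 5, and each function symbol of arity r contributes N_{k-1}^r new terms at level k: N_k = 5 + N_{k-1}^2.
N_0 = 5
N_1 = 5 + 5^2 = 30
N_2 = 5 + 30^2 = 905

905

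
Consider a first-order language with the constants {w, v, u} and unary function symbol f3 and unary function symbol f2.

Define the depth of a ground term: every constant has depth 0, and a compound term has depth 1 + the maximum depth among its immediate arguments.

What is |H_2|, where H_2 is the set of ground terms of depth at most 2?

Let N_k = |{terms of depth ≤ k}|. Then N_0 = 3 and N_k = 3 + N_{k-1} + N_{k-1} for k ≥ 1 (one summand per function symbol, arity giving the exponent).
N_0 = 3
N_1 = 3 + 3 + 3 = 9
N_2 = 3 + 9 + 9 = 21

21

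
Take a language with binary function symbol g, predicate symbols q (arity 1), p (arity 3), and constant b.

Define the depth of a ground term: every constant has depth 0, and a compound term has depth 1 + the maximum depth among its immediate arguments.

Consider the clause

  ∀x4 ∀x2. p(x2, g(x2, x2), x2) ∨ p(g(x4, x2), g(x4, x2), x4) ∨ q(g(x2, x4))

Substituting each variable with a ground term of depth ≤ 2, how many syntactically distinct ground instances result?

Ground terms of depth ≤ 2:
  Let N_k = |{terms of depth ≤ k}|. Then N_0 = 1 and N_k = 1 + N_{k-1}^2 for k ≥ 1 (one summand per function symbol, arity giving the exponent).
  N_0 = 1
  N_1 = 1 + 1^2 = 2
  N_2 = 1 + 2^2 = 5
  Explicitly: b, g(b, b), g(b, g(b, b)), g(g(b, b), b), g(g(b, b), g(b, b)).
So there are 5 ground terms available for substitution.
There are 2 variables to instantiate (x4, x2), each occurring in at least one literal, so different choices give different ground instances.
Number of ground instances = 5^2 = 25.

25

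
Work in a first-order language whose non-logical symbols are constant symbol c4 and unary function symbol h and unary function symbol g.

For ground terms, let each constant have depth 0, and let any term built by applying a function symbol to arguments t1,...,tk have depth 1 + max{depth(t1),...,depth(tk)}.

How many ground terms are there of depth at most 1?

3

If N_k denotes the number of depth-≤k ground terms, the 1 constant gives N_0 = 1, and each function symbol of arity r contributes N_{k-1}^r new terms at level k: N_k = 1 + N_{k-1} + N_{k-1}.
N_0 = 1
N_1 = 1 + 1 + 1 = 3
Explicitly: c4, h(c4), g(c4).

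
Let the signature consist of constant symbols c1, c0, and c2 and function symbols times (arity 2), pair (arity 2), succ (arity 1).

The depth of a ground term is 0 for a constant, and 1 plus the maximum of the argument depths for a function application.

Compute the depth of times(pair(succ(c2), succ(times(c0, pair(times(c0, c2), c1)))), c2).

depth(succ(c2)) = 1 + depth(c2) = 1 + 0 = 1
depth(times(c0, c2)) = 1 + max(0, 0) = 1
depth(pair(times(c0, c2), c1)) = 1 + max(1, 0) = 2
depth(times(c0, pair(times(c0, c2), c1))) = 1 + max(0, 2) = 3
depth(succ(times(c0, pair(times(c0, c2), c1)))) = 1 + depth(times(c0, pair(times(c0, c2), c1))) = 1 + 3 = 4
depth(pair(succ(c2), succ(times(c0, pair(times(c0, c2), c1))))) = 1 + max(1, 4) = 5
depth(times(pair(succ(c2), succ(times(c0, pair(times(c0, c2), c1)))), c2)) = 1 + max(5, 0) = 6

6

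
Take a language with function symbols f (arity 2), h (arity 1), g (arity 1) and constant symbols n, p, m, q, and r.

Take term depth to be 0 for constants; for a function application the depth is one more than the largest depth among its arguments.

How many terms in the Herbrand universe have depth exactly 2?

If N_k denotes the number of depth-≤k ground terms, the 5 constants give N_0 = 5, and each function symbol of arity r contributes N_{k-1}^r new terms at level k: N_k = 5 + N_{k-1}^2 + N_{k-1} + N_{k-1}.
N_0 = 5
N_1 = 5 + 5^2 + 5 + 5 = 40
N_2 = 5 + 40^2 + 40 + 40 = 1685
Terms of depth exactly 2: N_2 − N_1 = 1685 − 40 = 1645.

1645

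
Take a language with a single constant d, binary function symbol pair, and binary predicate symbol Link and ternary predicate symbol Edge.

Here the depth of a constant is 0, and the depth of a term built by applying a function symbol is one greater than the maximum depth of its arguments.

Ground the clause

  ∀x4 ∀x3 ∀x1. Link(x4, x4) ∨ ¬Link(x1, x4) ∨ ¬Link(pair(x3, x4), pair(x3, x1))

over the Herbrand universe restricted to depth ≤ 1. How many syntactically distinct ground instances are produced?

Ground terms of depth ≤ 1:
  Let N_k = |{terms of depth ≤ k}|. Then N_0 = 1 and N_k = 1 + N_{k-1}^2 for k ≥ 1 (one summand per function symbol, arity giving the exponent).
  N_0 = 1
  N_1 = 1 + 1^2 = 2
So there are 2 ground terms available for substitution.
Each of x4, x3, x1 ranges independently over the available ground terms, and distinct assignments produce distinct instances.
Number of ground instances = 2^3 = 8.

8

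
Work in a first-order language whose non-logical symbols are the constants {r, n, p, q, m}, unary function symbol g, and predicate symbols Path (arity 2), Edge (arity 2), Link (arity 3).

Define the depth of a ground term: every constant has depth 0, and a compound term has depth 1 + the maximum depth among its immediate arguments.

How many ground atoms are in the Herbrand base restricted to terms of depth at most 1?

First count ground terms of depth ≤ 1.
If N_k denotes the number of depth-≤k ground terms, the 5 constants give N_0 = 5, and each function symbol of arity r contributes N_{k-1}^r new terms at level k: N_k = 5 + N_{k-1}.
N_0 = 5
N_1 = 5 + 5 = 10
Explicitly: r, n, p, q, m, g(r), g(n), g(p), g(q), g(m).
So |H| = 10.
Each predicate of arity r yields |H|^r ground atoms (one per choice of an r-tuple from H):
  Path: 10^2 = 100;  Edge: 10^2 = 100;  Link: 10^3 = 1000
Total ground atoms: 100 + 100 + 1000 = 1200.

1200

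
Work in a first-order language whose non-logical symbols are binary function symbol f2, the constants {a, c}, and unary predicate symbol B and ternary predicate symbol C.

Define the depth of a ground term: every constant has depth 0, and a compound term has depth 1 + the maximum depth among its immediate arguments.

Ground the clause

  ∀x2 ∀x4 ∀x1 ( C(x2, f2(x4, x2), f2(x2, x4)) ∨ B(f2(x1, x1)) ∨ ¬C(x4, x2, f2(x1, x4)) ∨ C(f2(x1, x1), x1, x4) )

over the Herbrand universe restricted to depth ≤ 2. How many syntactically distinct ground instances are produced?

Ground terms of depth ≤ 2:
  Count level by level. With function symbols f2/2, the terms of depth ≤ k are the 2 constants together with each function applied to depth-≤(k−1) tuples, so N_k = 2 + N_{k-1}^2.
  N_0 = 2
  N_1 = 2 + 2^2 = 6
  N_2 = 2 + 6^2 = 38
So there are 38 ground terms available for substitution.
There are 3 variables to instantiate (x2, x4, x1), each occurring in at least one literal, so different choices give different ground instances.
Number of ground instances = 38^3 = 54872.

54872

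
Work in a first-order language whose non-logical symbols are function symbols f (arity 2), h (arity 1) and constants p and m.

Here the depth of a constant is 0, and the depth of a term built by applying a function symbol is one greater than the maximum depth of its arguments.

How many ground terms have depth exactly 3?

5478

Let N_k = |{terms of depth ≤ k}|. Then N_0 = 2 and N_k = 2 + N_{k-1}^2 + N_{k-1} for k ≥ 1 (one summand per function symbol, arity giving the exponent).
N_0 = 2
N_1 = 2 + 2^2 + 2 = 8
N_2 = 2 + 8^2 + 8 = 74
N_3 = 2 + 74^2 + 74 = 5552
Terms of depth exactly 3: N_3 − N_2 = 5552 − 74 = 5478.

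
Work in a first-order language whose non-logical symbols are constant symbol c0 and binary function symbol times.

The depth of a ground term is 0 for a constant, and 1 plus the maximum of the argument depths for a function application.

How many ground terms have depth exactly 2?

Let N_k = |{terms of depth ≤ k}|. Then N_0 = 1 and N_k = 1 + N_{k-1}^2 for k ≥ 1 (one summand per function symbol, arity giving the exponent).
N_0 = 1
N_1 = 1 + 1^2 = 2
N_2 = 1 + 2^2 = 5
Terms of depth exactly 2: N_2 − N_1 = 5 − 2 = 3.

3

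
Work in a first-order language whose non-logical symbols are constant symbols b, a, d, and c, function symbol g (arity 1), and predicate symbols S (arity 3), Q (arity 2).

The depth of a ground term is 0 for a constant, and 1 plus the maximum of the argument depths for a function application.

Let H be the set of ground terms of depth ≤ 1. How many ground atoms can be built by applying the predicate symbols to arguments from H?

576

First count ground terms of depth ≤ 1.
Write N_k for the number of ground terms of depth ≤ k. A term of depth ≤ k is either a constant or a function symbol applied to arguments of depth ≤ k−1, so N_k = 4 + N_{k-1}.
N_0 = 4
N_1 = 4 + 4 = 8
Explicitly: b, a, d, c, g(b), g(a), g(d), g(c).
So |H| = 8.
A ground atom is a predicate applied to a tuple of terms from H, so the count is the sum over predicates of |H|^arity:
  S: 8^3 = 512;  Q: 8^2 = 64
Total ground atoms: 512 + 64 = 576.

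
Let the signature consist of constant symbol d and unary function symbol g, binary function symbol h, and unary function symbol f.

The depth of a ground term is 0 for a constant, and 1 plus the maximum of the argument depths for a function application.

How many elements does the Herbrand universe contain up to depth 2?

Count level by level. With function symbols g/1, h/2, f/1, the terms of depth ≤ k are the 1 constant together with each function applied to depth-≤(k−1) tuples, so N_k = 1 + N_{k-1} + N_{k-1}^2 + N_{k-1}.
N_0 = 1
N_1 = 1 + 1 + 1^2 + 1 = 4
N_2 = 1 + 4 + 4^2 + 4 = 25

25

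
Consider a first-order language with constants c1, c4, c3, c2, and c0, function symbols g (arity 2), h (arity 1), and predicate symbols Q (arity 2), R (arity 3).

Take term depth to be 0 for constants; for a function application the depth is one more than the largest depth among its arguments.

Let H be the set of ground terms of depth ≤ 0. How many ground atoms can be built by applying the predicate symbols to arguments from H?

150

First count ground terms of depth ≤ 0.
If N_k denotes the number of depth-≤k ground terms, the 5 constants give N_0 = 5, and each function symbol of arity r contributes N_{k-1}^r new terms at level k: N_k = 5 + N_{k-1}^2 + N_{k-1}.
N_0 = 5
Explicitly: c1, c4, c3, c2, c0.
So |H| = 5.
Ground atoms are formed by filling each argument slot of a predicate with a term from H, so an r-ary predicate gives |H|^r atoms:
  Q: 5^2 = 25;  R: 5^3 = 125
Total ground atoms: 25 + 125 = 150.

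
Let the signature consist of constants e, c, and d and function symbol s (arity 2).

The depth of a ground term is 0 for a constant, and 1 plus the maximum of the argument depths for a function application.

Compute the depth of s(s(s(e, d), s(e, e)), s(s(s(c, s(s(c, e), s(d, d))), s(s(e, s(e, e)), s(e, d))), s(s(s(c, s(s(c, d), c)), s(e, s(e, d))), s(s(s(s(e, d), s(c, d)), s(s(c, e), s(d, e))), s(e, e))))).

7

depth(s(e, d)) = 1 + max(0, 0) = 1
depth(s(e, e)) = 1 + max(0, 0) = 1
depth(s(s(e, d), s(e, e))) = 1 + max(1, 1) = 2
depth(s(c, e)) = 1 + max(0, 0) = 1
depth(s(d, d)) = 1 + max(0, 0) = 1
depth(s(s(c, e), s(d, d))) = 1 + max(1, 1) = 2
depth(s(c, s(s(c, e), s(d, d)))) = 1 + max(0, 2) = 3
depth(s(e, s(e, e))) = 1 + max(0, 1) = 2
depth(s(s(e, s(e, e)), s(e, d))) = 1 + max(2, 1) = 3
depth(s(s(c, s(s(c, e), s(d, d))), s(s(e, s(e, e)), s(e, d)))) = 1 + max(3, 3) = 4
depth(s(c, d)) = 1 + max(0, 0) = 1
depth(s(s(c, d), c)) = 1 + max(1, 0) = 2
depth(s(c, s(s(c, d), c))) = 1 + max(0, 2) = 3
depth(s(e, s(e, d))) = 1 + max(0, 1) = 2
depth(s(s(c, s(s(c, d), c)), s(e, s(e, d)))) = 1 + max(3, 2) = 4
depth(s(s(e, d), s(c, d))) = 1 + max(1, 1) = 2
depth(s(d, e)) = 1 + max(0, 0) = 1
depth(s(s(c, e), s(d, e))) = 1 + max(1, 1) = 2
depth(s(s(s(e, d), s(c, d)), s(s(c, e), s(d, e)))) = 1 + max(2, 2) = 3
depth(s(s(s(s(e, d), s(c, d)), s(s(c, e), s(d, e))), s(e, e))) = 1 + max(3, 1) = 4
depth(s(s(s(c, s(s(c, d), c)), s(e, s(e, d))), s(s(s(s(e, d), s(c, d)), s(s(c, e), s(d, e))), s(e, e)))) = 1 + max(4, 4) = 5
depth(s(s(s(c, s(s(c, e), s(d, d))), s(s(e, s(e, e)), s(e, d))), s(s(s(c, s(s(c, d), c)), s(e, s(e, d))), s(s(s(s(e, d), s(c, d)), s(s(c, e), s(d, e))), s(e, e))))) = 1 + max(4, 5) = 6
depth(s(s(s(e, d), s(e, e)), s(s(s(c, s(s(c, e), s(d, d))), s(s(e, s(e, e)), s(e, d))), s(s(s(c, s(s(c, d), c)), s(e, s(e, d))), s(s(s(s(e, d), s(c, d)), s(s(c, e), s(d, e))), s(e, e)))))) = 1 + max(2, 6) = 7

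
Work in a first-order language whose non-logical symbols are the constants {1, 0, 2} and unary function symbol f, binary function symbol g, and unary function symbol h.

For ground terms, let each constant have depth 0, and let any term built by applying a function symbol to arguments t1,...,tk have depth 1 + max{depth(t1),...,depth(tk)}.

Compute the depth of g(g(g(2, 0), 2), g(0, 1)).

3

depth(g(2, 0)) = 1 + max(0, 0) = 1
depth(g(g(2, 0), 2)) = 1 + max(1, 0) = 2
depth(g(0, 1)) = 1 + max(0, 0) = 1
depth(g(g(g(2, 0), 2), g(0, 1))) = 1 + max(2, 1) = 3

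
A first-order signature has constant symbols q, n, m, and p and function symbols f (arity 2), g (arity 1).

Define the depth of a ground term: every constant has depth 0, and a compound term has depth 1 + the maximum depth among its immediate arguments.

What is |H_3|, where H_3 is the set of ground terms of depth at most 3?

365424

Count level by level. With function symbols f/2, g/1, the terms of depth ≤ k are the 4 constants together with each function applied to depth-≤(k−1) tuples, so N_k = 4 + N_{k-1}^2 + N_{k-1}.
N_0 = 4
N_1 = 4 + 4^2 + 4 = 24
N_2 = 4 + 24^2 + 24 = 604
N_3 = 4 + 604^2 + 604 = 365424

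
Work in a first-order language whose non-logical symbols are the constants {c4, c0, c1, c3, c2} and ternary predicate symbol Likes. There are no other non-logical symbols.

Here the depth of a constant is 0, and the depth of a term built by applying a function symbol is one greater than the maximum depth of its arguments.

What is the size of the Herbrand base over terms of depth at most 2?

125

First count ground terms of depth ≤ 2.
With no function symbols every ground term is a constant, so there are exactly 5 ground terms at every depth bound.
N_0 = 5
N_1 = 5
N_2 = 5
Explicitly: c4, c0, c1, c3, c2.
So |H| = 5.
For each predicate symbol, the number of ground atoms is |H| raised to its arity; summing:
  Likes: 5^3 = 125
Total ground atoms: 125.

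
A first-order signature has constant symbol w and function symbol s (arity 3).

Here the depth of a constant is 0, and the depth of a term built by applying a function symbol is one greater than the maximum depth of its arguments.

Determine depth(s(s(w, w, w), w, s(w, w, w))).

2

depth(s(w, w, w)) = 1 + max(0, 0, 0) = 1
depth(s(s(w, w, w), w, s(w, w, w))) = 1 + max(1, 0, 1) = 2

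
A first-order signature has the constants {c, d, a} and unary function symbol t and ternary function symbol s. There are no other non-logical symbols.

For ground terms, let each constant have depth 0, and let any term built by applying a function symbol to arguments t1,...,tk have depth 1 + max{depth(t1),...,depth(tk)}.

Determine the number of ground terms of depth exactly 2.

Write N_k for the number of ground terms of depth ≤ k. A term of depth ≤ k is either a constant or a function symbol applied to arguments of depth ≤ k−1, so N_k = 3 + N_{k-1} + N_{k-1}^3.
N_0 = 3
N_1 = 3 + 3 + 3^3 = 33
N_2 = 3 + 33 + 33^3 = 35973
Terms of depth exactly 2: N_2 − N_1 = 35973 − 33 = 35940.

35940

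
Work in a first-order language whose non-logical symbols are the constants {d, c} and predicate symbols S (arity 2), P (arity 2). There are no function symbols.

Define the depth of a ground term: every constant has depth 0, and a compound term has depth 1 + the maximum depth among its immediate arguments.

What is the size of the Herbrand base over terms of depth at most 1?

First count ground terms of depth ≤ 1.
With no function symbols every ground term is a constant, so there are exactly 2 ground terms at every depth bound.
N_0 = 2
N_1 = 2
So |H| = 2.
Ground atoms are formed by filling each argument slot of a predicate with a term from H, so an r-ary predicate gives |H|^r atoms:
  S: 2^2 = 4;  P: 2^2 = 4
Total ground atoms: 4 + 4 = 8.

8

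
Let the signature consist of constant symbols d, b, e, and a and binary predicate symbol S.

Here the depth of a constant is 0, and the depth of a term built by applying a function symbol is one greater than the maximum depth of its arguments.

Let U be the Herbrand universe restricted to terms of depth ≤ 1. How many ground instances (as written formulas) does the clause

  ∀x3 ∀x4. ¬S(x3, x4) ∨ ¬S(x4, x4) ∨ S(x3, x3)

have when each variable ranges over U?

Ground terms of depth ≤ 1:
  With no function symbols every ground term is a constant, so there are exactly 4 ground terms at every depth bound.
  N_0 = 4
  N_1 = 4
So there are 4 ground terms available for substitution.
The clause has 2 distinct variables (x3, x4), each appearing in the body. In the free term algebra distinct substitutions yield syntactically distinct ground instances.
Number of ground instances = 4^2 = 16.

16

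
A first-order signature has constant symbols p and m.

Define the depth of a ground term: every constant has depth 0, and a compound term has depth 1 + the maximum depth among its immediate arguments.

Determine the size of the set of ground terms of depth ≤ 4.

2

With no function symbols every ground term is a constant, so there are exactly 2 ground terms at every depth bound.
N_0 = 2
N_1 = 2
N_2 = 2
N_3 = 2
N_4 = 2
Explicitly: p, m.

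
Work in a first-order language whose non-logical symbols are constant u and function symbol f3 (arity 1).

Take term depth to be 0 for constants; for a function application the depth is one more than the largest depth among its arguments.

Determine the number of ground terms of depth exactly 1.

1

If N_k denotes the number of depth-≤k ground terms, the 1 constant gives N_0 = 1, and each function symbol of arity r contributes N_{k-1}^r new terms at level k: N_k = 1 + N_{k-1}.
N_0 = 1
N_1 = 1 + 1 = 2
Terms of depth exactly 1: N_1 − N_0 = 2 − 1 = 1.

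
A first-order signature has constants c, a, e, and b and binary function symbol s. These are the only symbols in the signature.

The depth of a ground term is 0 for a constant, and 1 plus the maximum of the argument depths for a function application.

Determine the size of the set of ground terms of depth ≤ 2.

404

If N_k denotes the number of depth-≤k ground terms, the 4 constants give N_0 = 4, and each function symbol of arity r contributes N_{k-1}^r new terms at level k: N_k = 4 + N_{k-1}^2.
N_0 = 4
N_1 = 4 + 4^2 = 20
N_2 = 4 + 20^2 = 404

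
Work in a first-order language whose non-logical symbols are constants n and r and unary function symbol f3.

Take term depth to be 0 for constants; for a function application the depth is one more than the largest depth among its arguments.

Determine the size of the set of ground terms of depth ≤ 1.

Let N_k = |{terms of depth ≤ k}|. Then N_0 = 2 and N_k = 2 + N_{k-1} for k ≥ 1 (one summand per function symbol, arity giving the exponent).
N_0 = 2
N_1 = 2 + 2 = 4

4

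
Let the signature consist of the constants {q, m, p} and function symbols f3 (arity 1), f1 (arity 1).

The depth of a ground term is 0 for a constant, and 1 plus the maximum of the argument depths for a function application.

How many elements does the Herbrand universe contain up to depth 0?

3

If N_k denotes the number of depth-≤k ground terms, the 3 constants give N_0 = 3, and each function symbol of arity r contributes N_{k-1}^r new terms at level k: N_k = 3 + N_{k-1} + N_{k-1}.
N_0 = 3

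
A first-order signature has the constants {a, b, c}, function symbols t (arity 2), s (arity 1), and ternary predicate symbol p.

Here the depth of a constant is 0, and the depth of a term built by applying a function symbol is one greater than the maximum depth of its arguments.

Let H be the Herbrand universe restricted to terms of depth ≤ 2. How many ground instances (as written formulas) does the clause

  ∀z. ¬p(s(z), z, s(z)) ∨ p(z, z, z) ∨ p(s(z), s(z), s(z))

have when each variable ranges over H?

Ground terms of depth ≤ 2:
  Let N_k count ground terms of depth at most k. Each non-constant term of depth ≤ k is some function symbol applied to depth-≤(k−1) arguments, giving N_k = 3 + N_{k-1}^2 + N_{k-1}.
  N_0 = 3
  N_1 = 3 + 3^2 + 3 = 15
  N_2 = 3 + 15^2 + 15 = 243
So there are 243 ground terms available for substitution.
There is 1 variable to instantiate (z),  occurring in at least one literal, so different choices give different ground instances.
Number of ground instances = 243.

243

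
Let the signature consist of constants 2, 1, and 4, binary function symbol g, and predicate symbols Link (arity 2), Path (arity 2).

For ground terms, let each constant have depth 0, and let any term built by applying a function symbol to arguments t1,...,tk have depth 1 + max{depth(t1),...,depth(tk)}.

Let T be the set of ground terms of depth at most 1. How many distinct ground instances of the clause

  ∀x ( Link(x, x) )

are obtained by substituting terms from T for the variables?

Ground terms of depth ≤ 1:
  Count level by level. With function symbols g/2, the terms of depth ≤ k are the 3 constants together with each function applied to depth-≤(k−1) tuples, so N_k = 3 + N_{k-1}^2.
  N_0 = 3
  N_1 = 3 + 3^2 = 12
  Explicitly: 2, 1, 4, g(2, 2), g(2, 1), g(2, 4), g(1, 2), g(1, 1), g(1, 4), g(4, 2), g(4, 1), g(4, 4).
So there are 12 ground terms available for substitution.
There is 1 variable to instantiate (x),  occurring in at least one literal, so different choices give different ground instances.
Number of ground instances = 12.

12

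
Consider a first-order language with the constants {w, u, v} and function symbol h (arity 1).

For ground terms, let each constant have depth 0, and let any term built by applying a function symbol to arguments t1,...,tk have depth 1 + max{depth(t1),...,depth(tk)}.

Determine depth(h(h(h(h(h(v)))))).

depth(h(v)) = 1 + depth(v) = 1 + 0 = 1
depth(h(h(v))) = 1 + depth(h(v)) = 1 + 1 = 2
depth(h(h(h(v)))) = 1 + depth(h(h(v))) = 1 + 2 = 3
depth(h(h(h(h(v))))) = 1 + depth(h(h(h(v)))) = 1 + 3 = 4
depth(h(h(h(h(h(v)))))) = 1 + depth(h(h(h(h(v))))) = 1 + 4 = 5

5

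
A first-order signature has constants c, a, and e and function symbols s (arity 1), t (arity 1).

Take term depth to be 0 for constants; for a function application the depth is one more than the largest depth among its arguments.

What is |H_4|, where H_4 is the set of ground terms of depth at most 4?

93

Let N_k count ground terms of depth at most k. Each non-constant term of depth ≤ k is some function symbol applied to depth-≤(k−1) arguments, giving N_k = 3 + N_{k-1} + N_{k-1}.
N_0 = 3
N_1 = 3 + 3 + 3 = 9
N_2 = 3 + 9 + 9 = 21
N_3 = 3 + 21 + 21 = 45
N_4 = 3 + 45 + 45 = 93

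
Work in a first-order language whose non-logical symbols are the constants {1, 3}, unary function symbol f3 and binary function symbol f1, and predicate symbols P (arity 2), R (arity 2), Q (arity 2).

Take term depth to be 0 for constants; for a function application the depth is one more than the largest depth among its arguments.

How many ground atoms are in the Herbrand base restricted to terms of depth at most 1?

First count ground terms of depth ≤ 1.
If N_k denotes the number of depth-≤k ground terms, the 2 constants give N_0 = 2, and each function symbol of arity r contributes N_{k-1}^r new terms at level k: N_k = 2 + N_{k-1} + N_{k-1}^2.
N_0 = 2
N_1 = 2 + 2 + 2^2 = 8
Explicitly: 1, 3, f3(1), f3(3), f1(1, 1), f1(1, 3), f1(3, 1), f1(3, 3).
So |H| = 8.
Each predicate of arity r yields |H|^r ground atoms (one per choice of an r-tuple from H):
  P: 8^2 = 64;  R: 8^2 = 64;  Q: 8^2 = 64
Total ground atoms: 64 + 64 + 64 = 192.

192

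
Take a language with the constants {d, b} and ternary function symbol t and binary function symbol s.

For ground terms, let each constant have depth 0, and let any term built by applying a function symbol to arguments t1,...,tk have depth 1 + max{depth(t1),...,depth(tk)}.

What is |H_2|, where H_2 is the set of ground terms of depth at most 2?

2942

Count level by level. With function symbols t/3, s/2, the terms of depth ≤ k are the 2 constants together with each function applied to depth-≤(k−1) tuples, so N_k = 2 + N_{k-1}^3 + N_{k-1}^2.
N_0 = 2
N_1 = 2 + 2^3 + 2^2 = 14
N_2 = 2 + 14^3 + 14^2 = 2942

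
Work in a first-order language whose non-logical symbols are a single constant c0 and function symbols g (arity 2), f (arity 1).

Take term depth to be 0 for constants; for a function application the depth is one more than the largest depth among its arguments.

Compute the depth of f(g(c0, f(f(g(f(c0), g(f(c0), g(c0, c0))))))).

depth(f(c0)) = 1 + depth(c0) = 1 + 0 = 1
depth(g(c0, c0)) = 1 + max(0, 0) = 1
depth(g(f(c0), g(c0, c0))) = 1 + max(1, 1) = 2
depth(g(f(c0), g(f(c0), g(c0, c0)))) = 1 + max(1, 2) = 3
depth(f(g(f(c0), g(f(c0), g(c0, c0))))) = 1 + depth(g(f(c0), g(f(c0), g(c0, c0)))) = 1 + 3 = 4
depth(f(f(g(f(c0), g(f(c0), g(c0, c0)))))) = 1 + depth(f(g(f(c0), g(f(c0), g(c0, c0))))) = 1 + 4 = 5
depth(g(c0, f(f(g(f(c0), g(f(c0), g(c0, c0))))))) = 1 + max(0, 5) = 6
depth(f(g(c0, f(f(g(f(c0), g(f(c0), g(c0, c0)))))))) = 1 + depth(g(c0, f(f(g(f(c0), g(f(c0), g(c0, c0))))))) = 1 + 6 = 7

7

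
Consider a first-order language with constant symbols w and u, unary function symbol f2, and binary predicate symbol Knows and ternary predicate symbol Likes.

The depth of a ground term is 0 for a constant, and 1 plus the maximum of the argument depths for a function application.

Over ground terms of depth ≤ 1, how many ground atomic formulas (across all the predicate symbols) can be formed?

First count ground terms of depth ≤ 1.
Count level by level. With function symbols f2/1, the terms of depth ≤ k are the 2 constants together with each function applied to depth-≤(k−1) tuples, so N_k = 2 + N_{k-1}.
N_0 = 2
N_1 = 2 + 2 = 4
Explicitly: w, u, f2(w), f2(u).
So |H| = 4.
A ground atom is a predicate applied to a tuple of terms from H, so the count is the sum over predicates of |H|^arity:
  Knows: 4^2 = 16;  Likes: 4^3 = 64
Total ground atoms: 16 + 64 = 80.

80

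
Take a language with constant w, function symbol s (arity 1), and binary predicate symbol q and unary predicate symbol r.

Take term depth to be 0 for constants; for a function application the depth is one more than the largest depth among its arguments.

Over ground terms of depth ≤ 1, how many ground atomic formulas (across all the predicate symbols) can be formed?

6

First count ground terms of depth ≤ 1.
If N_k denotes the number of depth-≤k ground terms, the 1 constant gives N_0 = 1, and each function symbol of arity r contributes N_{k-1}^r new terms at level k: N_k = 1 + N_{k-1}.
N_0 = 1
N_1 = 1 + 1 = 2
Explicitly: w, s(w).
So |H| = 2.
Each predicate of arity r yields |H|^r ground atoms (one per choice of an r-tuple from H):
  q: 2^2 = 4;  r: 2
Total ground atoms: 4 + 2 = 6.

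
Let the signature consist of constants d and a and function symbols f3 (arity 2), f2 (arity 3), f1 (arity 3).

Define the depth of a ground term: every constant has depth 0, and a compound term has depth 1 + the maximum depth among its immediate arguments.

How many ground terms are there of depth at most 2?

Count level by level. With function symbols f3/2, f2/3, f1/3, the terms of depth ≤ k are the 2 constants together with each function applied to depth-≤(k−1) tuples, so N_k = 2 + N_{k-1}^2 + N_{k-1}^3 + N_{k-1}^3.
N_0 = 2
N_1 = 2 + 2^2 + 2^3 + 2^3 = 22
N_2 = 2 + 22^2 + 22^3 + 22^3 = 21782

21782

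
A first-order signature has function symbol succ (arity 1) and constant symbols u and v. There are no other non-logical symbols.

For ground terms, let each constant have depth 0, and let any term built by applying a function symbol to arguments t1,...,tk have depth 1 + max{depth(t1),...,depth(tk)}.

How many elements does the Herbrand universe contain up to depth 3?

Write N_k for the number of ground terms of depth ≤ k. A term of depth ≤ k is either a constant or a function symbol applied to arguments of depth ≤ k−1, so N_k = 2 + N_{k-1}.
N_0 = 2
N_1 = 2 + 2 = 4
N_2 = 2 + 4 = 6
N_3 = 2 + 6 = 8

8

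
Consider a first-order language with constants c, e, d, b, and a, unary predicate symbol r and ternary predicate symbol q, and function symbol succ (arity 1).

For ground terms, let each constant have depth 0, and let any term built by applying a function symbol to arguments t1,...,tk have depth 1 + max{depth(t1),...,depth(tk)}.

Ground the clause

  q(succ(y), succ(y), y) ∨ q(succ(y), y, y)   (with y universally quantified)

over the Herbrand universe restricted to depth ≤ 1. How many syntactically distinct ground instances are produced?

Ground terms of depth ≤ 1:
  If N_k denotes the number of depth-≤k ground terms, the 5 constants give N_0 = 5, and each function symbol of arity r contributes N_{k-1}^r new terms at level k: N_k = 5 + N_{k-1}.
  N_0 = 5
  N_1 = 5 + 5 = 10
So there are 10 ground terms available for substitution.
The variable y ranges independently over the available ground terms, and distinct assignments produce distinct instances.
Number of ground instances = 10.

10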